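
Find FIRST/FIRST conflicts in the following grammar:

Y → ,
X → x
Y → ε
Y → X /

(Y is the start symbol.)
No FIRST/FIRST conflicts.

A FIRST/FIRST conflict occurs when two productions N → α and N → β for the same non-terminal have FIRST(α) ∩ FIRST(β) ≠ ∅ (with ε ∈ FIRST of a nullable right-hand side, so two nullable alternatives also conflict).

FIRST sets of the non-terminals at (or reachable through a nullable prefix from) the front of some alternative:
  FIRST(X) = { 'x' }

Productions for Y:
  Y → ,: FIRST = { ',' }
  Y → ε: FIRST = { ε }
  Y → X /: FIRST = { 'x' }
X has only one production, so no FIRST/FIRST conflict is possible there.

All alternatives of each non-terminal have pairwise disjoint FIRST sets.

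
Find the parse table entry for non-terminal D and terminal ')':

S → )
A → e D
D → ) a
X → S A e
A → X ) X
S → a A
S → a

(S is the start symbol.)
To find M[D, ')'], we find productions for D where ')' is in the predict set (PREDICT(N → α) = (FIRST(α) \ {ε}) ∪ (FOLLOW(N) if α ⇒* ε)).

D → ) a: PREDICT = { ')' }
  ')' is in predict set, so this production goes in M[D, ')']

M[D, ')'] = D → ) a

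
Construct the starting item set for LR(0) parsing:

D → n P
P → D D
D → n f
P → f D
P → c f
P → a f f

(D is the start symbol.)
First, augment the grammar with D' → D
I₀ = CLOSURE({ [D' → . D] }):
  [D' → . D] has the dot before D: add [D → . n P], [D → . n f]
No further items can be added.

I₀ = { [D → . n P], [D → . n f], [D' → . D] }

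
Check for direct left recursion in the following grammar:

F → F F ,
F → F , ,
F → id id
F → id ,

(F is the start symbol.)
Direct left recursion occurs when N → N α for some non-terminal N (the right-hand side begins with the left-hand side itself).

F → F F ,: LEFT RECURSIVE (starts with F)
F → F , ,: LEFT RECURSIVE (starts with F)
F → id id: starts with id
F → id ,: starts with id

The grammar has direct left recursion on: F.

Answer: Yes, F is left-recursive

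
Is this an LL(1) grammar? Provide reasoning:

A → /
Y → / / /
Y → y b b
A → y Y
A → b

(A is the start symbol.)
Yes, the grammar is LL(1).

For A:
  PREDICT(A → '/') = { '/' }
  PREDICT(A → y Y) = { 'y' }
  PREDICT(A → b) = { 'b' }
For Y:
  PREDICT(Y → '/' '/' '/') = { '/' }
  PREDICT(Y → y b b) = { 'y' }

All predict sets are disjoint. The grammar IS LL(1).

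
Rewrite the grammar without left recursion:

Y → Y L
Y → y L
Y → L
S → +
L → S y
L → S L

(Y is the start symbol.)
Y is directly left-recursive. The standard transformation for
  A → A α₁ | ... | A α_m | β₁ | ... | β_n
is
  A  → β₁ A' | ... | β_n A'
  A' → α₁ A' | ... | α_m A' | ε

Y → y L becomes Y → y L Y'
Y → L becomes Y → L Y'
Y → Y L becomes Y' → L Y'
Add Y' → ε

Productions for other non-terminals are unchanged:
  S → +
  L → S y
  L → S L

Resulting grammar:
Y → y L Y'
Y → L Y'
Y' → L Y'
Y' → ε
S → +
L → S y
L → S L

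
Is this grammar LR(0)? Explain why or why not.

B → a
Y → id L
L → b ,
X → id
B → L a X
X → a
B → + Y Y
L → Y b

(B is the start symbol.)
Augment with B' → B and build the canonical LR(0) collection (I0 = CLOSURE({[B' → . B]}), then GOTO on every symbol after a dot until no new states appear). It has 17 states:
  I0: { [B → . + Y Y], [B → . L a X], [B → . a], [B' → . B], [L → . Y b], [L → . b ,], [Y → . id L] }  — shift
  I1: { [B → + . Y Y], [Y → . id L] }  — shift
  I2: { [B' → B .] }  — accept
  I3: { [B → L . a X] }  — shift
  I4: { [L → Y . b] }  — shift
  I5: { [B → a .] }  — reduce
  I6: { [L → b . ,] }  — shift
  I7: { [L → . Y b], [L → . b ,], [Y → . id L], [Y → id . L] }  — shift
  I8: { [Y → id L .] }  — reduce
  I9: { [L → b , .] }  — reduce
  I10: { [L → Y b .] }  — reduce
  I11: { [B → L a . X], [X → . a], [X → . id] }  — shift
  I12: { [B → L a X .] }  — reduce
  I13: { [X → a .] }  — reduce
  I14: { [X → id .] }  — reduce
  I15: { [B → + Y . Y], [Y → . id L] }  — shift
  I16: { [B → + Y Y .] }  — reduce

Every state is either a pure shift/goto state or contains exactly one complete item and nothing to shift — no conflicts. The grammar is LR(0).

Answer: Yes, the grammar is LR(0)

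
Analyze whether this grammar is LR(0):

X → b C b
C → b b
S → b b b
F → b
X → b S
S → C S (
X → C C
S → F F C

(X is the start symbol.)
No. Shift-reduce conflict between [C → b b .] and [C → b . b]

A grammar is LR(0) if no state in the canonical LR(0) collection has:
  - both a shift item (dot before a terminal) and a complete item (shift-reduce conflict), or
  - two or more complete items (reduce-reduce conflict; the accept item [X' → X .] counts as a complete item here).

Augment with X' → X and build the canonical LR(0) collection (I0 = CLOSURE({[X' → . X]}), then GOTO on every symbol after a dot until no new states appear). It has 21 states:
  I0: { [C → . b b], [X → . C C], [X → . b C b], [X → . b S], [X' → . X] }  — shift
  I1: { [C → . b b], [X → C . C] }  — shift
  I2: { [X' → X .] }  — accept
  I3: { [C → . b b], [C → b . b], [F → . b], [S → . C S (], [S → . F F C], [S → . b b b], [X → b . C b], [X → b . S] }  — shift
  I4: { [C → . b b], [F → . b], [S → . C S (], [S → . F F C], [S → . b b b], [S → C . S (], [X → b C . b] }  — shift
  I5: { [F → . b], [S → F . F C] }  — shift
  I6: { [X → b S .] }  — reduce
  I7: { [C → b . b], [C → b b .], [F → b .], [S → b . b b] }  — shift, 2 reduces
  I8: { [C → b b .], [S → b b . b] }  — shift, reduce
  I9: { [S → b b b .] }  — reduce
  I10: { [C → . b b], [S → F F . C] }  — shift
  I11: { [F → b .] }  — reduce
  I12: { [S → F F C .] }  — reduce
  I13: { [C → b . b] }  — shift
  I14: { [C → b b .] }  — reduce
  I15: { [C → . b b], [F → . b], [S → . C S (], [S → . F F C], [S → . b b b], [S → C . S (] }  — shift
  I16: { [S → C S . (] }  — shift
  I17: { [C → b . b], [F → b .], [S → b . b b], [X → b C b .] }  — shift, 2 reduces
  I18: { [S → C S ( .] }  — reduce
  I19: { [C → b . b], [F → b .], [S → b . b b] }  — shift, reduce
  I20: { [X → C C .] }  — reduce

Conflict in state I7:
  Shift-reduce conflict between [C → b b .] and [C → b . b]
So the grammar is NOT LR(0).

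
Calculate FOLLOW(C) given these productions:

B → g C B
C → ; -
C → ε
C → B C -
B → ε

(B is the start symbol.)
To compute FOLLOW(C), find every occurrence of C on a right-hand side N → α C β: add FIRST(β) \ {ε}, and if β is empty or nullable also add FOLLOW(N). Iterate to a fixed point.

In B → g C B: C is followed by B, add FIRST(B) \ {ε} = { 'g' }
  B is nullable, so also add FOLLOW(B)
In C → B C -: C is followed by '-', add FIRST('-') \ {ε} = { '-' }

The FOLLOW sets referred to above (computed the same way, to a fixed point):
  FOLLOW(B) = { $, '-', ';', 'g' }

Taking the union: FOLLOW(C) = { $, '-', ';', 'g' }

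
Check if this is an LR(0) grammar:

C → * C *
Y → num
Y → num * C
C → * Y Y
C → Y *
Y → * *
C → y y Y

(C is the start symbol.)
No. Shift-reduce conflict between [Y → num .] and [Y → num . * C]

A grammar is LR(0) if no state in the canonical LR(0) collection has:
  - both a shift item (dot before a terminal) and a complete item (shift-reduce conflict), or
  - two or more complete items (reduce-reduce conflict; the accept item [C' → C .] counts as a complete item here).

Augment with C' → C and build the canonical LR(0) collection (I0 = CLOSURE({[C' → . C]}), then GOTO on every symbol after a dot until no new states appear). It has 19 states:
  I0: { [C → . * C *], [C → . * Y Y], [C → . Y *], [C → . y y Y], [C' → . C], [Y → . * *], [Y → . num * C], [Y → . num] }  — shift
  I1: { [C → * . C *], [C → * . Y Y], [C → . * C *], [C → . * Y Y], [C → . Y *], [C → . y y Y], [Y → * . *], [Y → . * *], [Y → . num * C], [Y → . num] }  — shift
  I2: { [C' → C .] }  — accept
  I3: { [C → Y . *] }  — shift
  I4: { [Y → num . * C], [Y → num .] }  — shift, reduce
  I5: { [C → y . y Y] }  — shift
  I6: { [C → y y . Y], [Y → . * *], [Y → . num * C], [Y → . num] }  — shift
  I7: { [Y → * . *] }  — shift
  I8: { [C → y y Y .] }  — reduce
  I9: { [Y → * * .] }  — reduce
  I10: { [C → . * C *], [C → . * Y Y], [C → . Y *], [C → . y y Y], [Y → . * *], [Y → . num * C], [Y → . num], [Y → num * . C] }  — shift
  I11: { [Y → num * C .] }  — reduce
  I12: { [C → Y * .] }  — reduce
  I13: { [C → * . C *], [C → * . Y Y], [C → . * C *], [C → . * Y Y], [C → . Y *], [C → . y y Y], [Y → * * .], [Y → * . *], [Y → . * *], [Y → . num * C], [Y → . num] }  — shift, reduce
  I14: { [C → * C . *] }  — shift
  I15: { [C → * Y . Y], [C → Y . *], [Y → . * *], [Y → . num * C], [Y → . num] }  — shift
  I16: { [C → Y * .], [Y → * . *] }  — shift, reduce
  I17: { [C → * Y Y .] }  — reduce
  I18: { [C → * C * .] }  — reduce

Conflict in state I4:
  Shift-reduce conflict between [Y → num .] and [Y → num . * C]
So the grammar is NOT LR(0).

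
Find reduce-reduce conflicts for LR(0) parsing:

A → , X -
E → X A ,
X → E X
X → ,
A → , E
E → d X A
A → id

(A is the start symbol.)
A reduce-reduce conflict occurs when an LR(0) state has two complete items [A → α .] and [B → β .] — both call for a reduction, and with no lookahead the parser cannot choose between them.

Augment with A' → A and build the canonical LR(0) collection (I0 = CLOSURE({[A' → . A]}), then GOTO on every symbol after a dot until no new states appear). It has 15 states:
  I0: { [A → . , E], [A → . , X -], [A → . id], [A' → . A] }  — shift
  I1: { [A → , . E], [A → , . X -], [E → . X A ,], [E → . d X A], [X → . ,], [X → . E X] }  — shift
  I2: { [A' → A .] }  — accept
  I3: { [A → id .] }  — reduce
  I4: { [X → , .] }  — reduce
  I5: { [A → , E .], [E → . X A ,], [E → . d X A], [X → . ,], [X → . E X], [X → E . X] }  — shift, reduce
  I6: { [A → , X . -], [A → . , E], [A → . , X -], [A → . id], [E → X . A ,] }  — shift
  I7: { [E → . X A ,], [E → . d X A], [E → d . X A], [X → . ,], [X → . E X] }  — shift
  I8: { [E → . X A ,], [E → . d X A], [X → . ,], [X → . E X], [X → E . X] }  — shift
  I9: { [A → . , E], [A → . , X -], [A → . id], [E → X . A ,], [E → d X . A] }  — shift
  I10: { [E → X A . ,], [E → d X A .] }  — shift, reduce
  I11: { [E → X A , .] }  — reduce
  I12: { [A → . , E], [A → . , X -], [A → . id], [E → X . A ,], [X → E X .] }  — shift, reduce
  I13: { [E → X A . ,] }  — shift
  I14: { [A → , X - .] }  — reduce

No state contains more than one complete item.

Answer: No reduce-reduce conflicts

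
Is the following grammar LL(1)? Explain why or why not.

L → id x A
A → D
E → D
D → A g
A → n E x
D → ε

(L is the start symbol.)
A grammar is LL(1) if for each non-terminal N with multiple productions, the predict sets of those productions are pairwise disjoint, where PREDICT(N → α) = (FIRST(α) \ {ε}) ∪ (FOLLOW(N) if α ⇒* ε).

Relevant sets:
  FIRST(D) = { 'g', 'n', ε }
  FIRST(A) = { 'g', 'n', ε }
  FOLLOW(A) = { $, 'g' }
  FOLLOW(D) = { $, 'g', 'x' }

For A:
  PREDICT(A → D) = { $, 'g', 'n' }
  PREDICT(A → n E x) = { 'n' }
For D:
  PREDICT(D → A g) = { 'g', 'n' }
  PREDICT(D → ε) = { $, 'g', 'x' }
L, E have a single production, so nothing to check there.

Conflict found: Predict set conflict for A: { 'n' }
The grammar is NOT LL(1).

Answer: No. Predict set conflict for A: { 'n' }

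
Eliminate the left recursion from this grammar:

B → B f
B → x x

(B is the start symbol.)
B → x x B'
B' → f B'
B' → ε

B is directly left-recursive. The standard transformation for
  A → A α₁ | ... | A α_m | β₁ | ... | β_n
is
  A  → β₁ A' | ... | β_n A'
  A' → α₁ A' | ... | α_m A' | ε

B → x x becomes B → x x B'
B → B f becomes B' → f B'
Add B' → ε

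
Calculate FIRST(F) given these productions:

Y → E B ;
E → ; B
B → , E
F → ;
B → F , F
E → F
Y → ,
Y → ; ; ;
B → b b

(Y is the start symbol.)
{ ';' }

To compute FIRST(F), examine every production with F on the left-hand side, reading each right-hand side left to right until a non-nullable symbol is reached.

From F → ;:
  - ';' is a terminal: add ';' and stop

Collecting: FIRST(F) = { ';' }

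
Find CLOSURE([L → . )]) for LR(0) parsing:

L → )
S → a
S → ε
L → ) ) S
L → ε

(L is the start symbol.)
To compute CLOSURE, for each item [A → α.Bβ] where B is a non-terminal, add [B → .γ] for all productions B → γ; repeat for the newly added items until nothing changes.

Start with: [L → . )]
The dot precedes the terminal ')', so nothing is added.

CLOSURE = { [L → . )] }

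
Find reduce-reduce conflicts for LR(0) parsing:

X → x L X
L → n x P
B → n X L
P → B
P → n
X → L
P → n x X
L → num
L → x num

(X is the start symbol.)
Yes — I7: [L → num .] vs [L → x num .]

A reduce-reduce conflict occurs when an LR(0) state has two complete items [A → α .] and [B → β .] — both call for a reduction, and with no lookahead the parser cannot choose between them.

Augment with X' → X and build the canonical LR(0) collection (I0 = CLOSURE({[X' → . X]}), then GOTO on every symbol after a dot until no new states appear). It has 20 states:
  I0: { [L → . n x P], [L → . num], [L → . x num], [X → . L], [X → . x L X], [X' → . X] }  — shift
  I1: { [X → L .] }  — reduce
  I2: { [X' → X .] }  — accept
  I3: { [L → n . x P] }  — shift
  I4: { [L → num .] }  — reduce
  I5: { [L → . n x P], [L → . num], [L → . x num], [L → x . num], [X → x . L X] }  — shift
  I6: { [L → . n x P], [L → . num], [L → . x num], [X → . L], [X → . x L X], [X → x L . X] }  — shift
  I7: { [L → num .], [L → x num .] }  — 2 reduces
  I8: { [L → x . num] }  — shift
  I9: { [L → x num .] }  — reduce
  I10: { [X → x L X .] }  — reduce
  I11: { [B → . n X L], [L → n x . P], [P → . B], [P → . n x X], [P → . n] }  — shift
  I12: { [P → B .] }  — reduce
  I13: { [L → n x P .] }  — reduce
  I14: { [B → n . X L], [L → . n x P], [L → . num], [L → . x num], [P → n . x X], [P → n .], [X → . L], [X → . x L X] }  — shift, reduce
  I15: { [B → n X . L], [L → . n x P], [L → . num], [L → . x num] }  — shift
  I16: { [L → . n x P], [L → . num], [L → . x num], [L → x . num], [P → n x . X], [X → . L], [X → . x L X], [X → x . L X] }  — shift
  I17: { [L → . n x P], [L → . num], [L → . x num], [X → . L], [X → . x L X], [X → L .], [X → x L . X] }  — shift, reduce
  I18: { [P → n x X .] }  — reduce
  I19: { [B → n X L .] }  — reduce

I7 contains complete items [L → num .], [L → x num .] — reduce-reduce conflict.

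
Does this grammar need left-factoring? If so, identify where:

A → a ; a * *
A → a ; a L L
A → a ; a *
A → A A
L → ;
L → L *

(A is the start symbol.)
Left-factoring is needed when two productions for the same non-terminal
share a common prefix on the right-hand side.

Productions for A:
  A → a ; a * *
  A → a ; a L L
  A → a ; a *
  A → A A
Productions for L:
  L → ;
  L → L *

Found common prefix 'a ; a' in productions for A

Answer: Yes, A has productions with common prefix 'a ; a'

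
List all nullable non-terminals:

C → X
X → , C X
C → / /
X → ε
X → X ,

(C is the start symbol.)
ε-productions: X → ε
So X is immediately nullable.
C → X: every symbol on the right is nullable, so C is nullable too.
Every non-terminal is now nullable.
Nullable = { 'C', 'X' }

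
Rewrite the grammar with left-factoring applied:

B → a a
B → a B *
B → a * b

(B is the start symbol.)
B → a B'
B' → a
B' → B *
B' → * b

Left-factoring transforms A → αβ₁ | αβ₂ into A → αA' and A' → β₁ | β₂
(α is the longest common prefix among the alternatives). Repeat until
no nonterminal has two alternatives with a common prefix.

Round 1: B has alternatives sharing prefix 'a'. Introduce B': B → a B'
  Add: B' → a
  Add: B' → B *
  Add: B' → * b

No remaining common prefixes — done.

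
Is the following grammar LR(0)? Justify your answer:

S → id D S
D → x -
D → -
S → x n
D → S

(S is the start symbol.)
Augment with S' → S and build the canonical LR(0) collection (I0 = CLOSURE({[S' → . S]}), then GOTO on every symbol after a dot until no new states appear). It has 11 states:
  I0: { [S → . id D S], [S → . x n], [S' → . S] }  — shift
  I1: { [S' → S .] }  — accept
  I2: { [D → . -], [D → . S], [D → . x -], [S → . id D S], [S → . x n], [S → id . D S] }  — shift
  I3: { [S → x . n] }  — shift
  I4: { [S → x n .] }  — reduce
  I5: { [D → - .] }  — reduce
  I6: { [S → . id D S], [S → . x n], [S → id D . S] }  — shift
  I7: { [D → S .] }  — reduce
  I8: { [D → x . -], [S → x . n] }  — shift
  I9: { [D → x - .] }  — reduce
  I10: { [S → id D S .] }  — reduce

Every state is either a pure shift/goto state or contains exactly one complete item and nothing to shift — no conflicts. The grammar is LR(0).

Answer: Yes, the grammar is LR(0)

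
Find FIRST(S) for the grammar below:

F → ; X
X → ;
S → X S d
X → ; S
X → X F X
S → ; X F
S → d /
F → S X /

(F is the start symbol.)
To compute FIRST(S), examine every production with S on the left-hand side, reading each right-hand side left to right until a non-nullable symbol is reached.

FIRST sets of the other non-terminals involved (by the same procedure, iterated to a fixed point):
  FIRST(X) = { ';' }

From S → X S d:
  - X is a non-terminal: add FIRST(X) \ {ε} = { ';' }
    X is not nullable, so stop
From S → ; X F:
  - ';' is a terminal: add ';' and stop
From S → d /:
  - d is a terminal: add 'd' and stop

Collecting: FIRST(S) = { ';', 'd' }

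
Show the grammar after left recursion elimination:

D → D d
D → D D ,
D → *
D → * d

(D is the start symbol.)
D → * D'
D → * d D'
D' → d D'
D' → D , D'
D' → ε

D is directly left-recursive. The standard transformation for
  A → A α₁ | ... | A α_m | β₁ | ... | β_n
is
  A  → β₁ A' | ... | β_n A'
  A' → α₁ A' | ... | α_m A' | ε

D → * becomes D → * D'
D → * d becomes D → * d D'
D → D d becomes D' → d D'
D → D D , becomes D' → D , D'
Add D' → ε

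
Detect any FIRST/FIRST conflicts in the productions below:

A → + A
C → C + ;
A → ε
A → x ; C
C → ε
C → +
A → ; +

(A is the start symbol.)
Yes. C → C '+' ';' / C → '+' on { '+' }

FIRST sets of the non-terminals at (or reachable through a nullable prefix from) the front of some alternative:
  FIRST(C) = { '+', ε }

Productions for A:
  A → + A: FIRST = { '+' }
  A → ε: FIRST = { ε }
  A → x ; C: FIRST = { 'x' }
  A → ; +: FIRST = { ';' }
Productions for C:
  C → C + ;: FIRST = { '+' }
  C → ε: FIRST = { ε }
  C → +: FIRST = { '+' }

Conflict for C: C → C + ; and C → +
  Overlap: { '+' }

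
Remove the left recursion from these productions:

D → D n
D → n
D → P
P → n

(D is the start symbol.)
D is directly left-recursive. The standard transformation for
  A → A α₁ | ... | A α_m | β₁ | ... | β_n
is
  A  → β₁ A' | ... | β_n A'
  A' → α₁ A' | ... | α_m A' | ε

D → n becomes D → n D'
D → P becomes D → P D'
D → D n becomes D' → n D'
Add D' → ε

Productions for other non-terminals are unchanged:
  P → n

Resulting grammar:
D → n D'
D → P D'
D' → n D'
D' → ε
P → n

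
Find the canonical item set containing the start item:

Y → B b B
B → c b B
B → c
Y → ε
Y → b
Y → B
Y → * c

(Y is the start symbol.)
{ [B → . c b B], [B → . c], [Y → . * c], [Y → . B b B], [Y → . B], [Y → . b], [Y → .], [Y' → . Y] }

First, augment the grammar with Y' → Y
I₀ = CLOSURE({ [Y' → . Y] }):
  [Y' → . Y] has the dot before Y: add [Y → . B b B], [Y → .], [Y → . b], [Y → . B], [Y → . * c]
  [Y → . B b B] has the dot before B: add [B → . c b B], [B → . c]
No further items can be added.

I₀ = { [B → . c b B], [B → . c], [Y → . * c], [Y → . B b B], [Y → . B], [Y → . b], [Y → .], [Y' → . Y] }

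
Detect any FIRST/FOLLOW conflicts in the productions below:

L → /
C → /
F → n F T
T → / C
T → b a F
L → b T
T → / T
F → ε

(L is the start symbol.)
A FIRST/FOLLOW conflict occurs when a non-terminal N has a nullable alternative N → β (β ⇒* ε) and another alternative N → α with FIRST(α) ∩ FOLLOW(N) ≠ ∅: on such a lookahead the parser cannot decide between expanding α and letting N vanish via β.

Nullable non-terminals: F.

F: nullable alternative(s) F → ε; FOLLOW(F) = { $, '/', 'b' }
  F → n F T: FIRST \ {ε} = { 'n' } — disjoint from FOLLOW(F)
  F → ε: FIRST \ {ε} = { } — this is the only nullable alternative, skip

C, L, T have no nullable alternative, so no FIRST/FOLLOW check is needed there.

No FIRST/FOLLOW conflicts found.

Answer: No FIRST/FOLLOW conflicts.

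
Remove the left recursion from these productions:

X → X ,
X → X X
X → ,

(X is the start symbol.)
X → , X'
X' → , X'
X' → X X'
X' → ε

X is directly left-recursive. The standard transformation for
  A → A α₁ | ... | A α_m | β₁ | ... | β_n
is
  A  → β₁ A' | ... | β_n A'
  A' → α₁ A' | ... | α_m A' | ε

X → , becomes X → , X'
X → X , becomes X' → , X'
X → X X becomes X' → X X'
Add X' → ε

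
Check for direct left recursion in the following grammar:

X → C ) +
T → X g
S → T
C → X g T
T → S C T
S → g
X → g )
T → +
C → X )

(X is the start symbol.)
Direct left recursion occurs when N → N α for some non-terminal N (the right-hand side begins with the left-hand side itself).

X → C ) +: starts with C
T → X g: starts with X
S → T: starts with T
C → X g T: starts with X
T → S C T: starts with S
S → g: starts with g
X → g ): starts with g
T → +: starts with '+'
C → X ): starts with X

No direct left recursion found.

Answer: No direct left recursion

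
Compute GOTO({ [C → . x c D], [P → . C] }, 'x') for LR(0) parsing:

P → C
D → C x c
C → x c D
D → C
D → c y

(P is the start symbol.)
GOTO(I, 'x') = CLOSURE({ [A → αX.β] : [A → α.Xβ] ∈ I, X = 'x' })

Items with dot before 'x', with the dot advanced:
  [C → . x c D] → [C → x . c D]
Closure adds nothing (no advanced item has the dot before a non-terminal).

GOTO = { [C → x . c D] }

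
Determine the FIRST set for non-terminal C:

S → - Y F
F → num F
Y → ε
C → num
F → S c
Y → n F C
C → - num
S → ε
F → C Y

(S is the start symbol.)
From C → num:
  - num is a terminal: add 'num' and stop
From C → - num:
  - '-' is a terminal: add '-' and stop

Collecting: FIRST(C) = { '-', 'num' }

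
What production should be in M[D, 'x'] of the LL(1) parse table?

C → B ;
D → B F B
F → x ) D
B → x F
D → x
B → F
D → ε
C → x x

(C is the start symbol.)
To find M[D, 'x'], we find productions for D where 'x' is in the predict set (PREDICT(N → α) = (FIRST(α) \ {ε}) ∪ (FOLLOW(N) if α ⇒* ε)).

Relevant sets:
  FIRST(B) = { 'x' }
  FOLLOW(D) = { ';', 'x' }

D → B F B: PREDICT = { 'x' }
  'x' is in predict set, so this production goes in M[D, 'x']
D → x: PREDICT = { 'x' }
  'x' is in predict set, so this production goes in M[D, 'x']
D → ε: PREDICT = { ';', 'x' }
  'x' is in predict set, so this production goes in M[D, 'x']

M[D, 'x'] = D → B F B, D → x, D → ε  (a multiply-defined cell — the grammar is not LL(1))

Answer: D → B F B, D → x, D → ε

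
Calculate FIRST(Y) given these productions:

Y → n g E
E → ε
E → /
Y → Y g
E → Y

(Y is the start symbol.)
To compute FIRST(Y), examine every production with Y on the left-hand side, reading each right-hand side left to right until a non-nullable symbol is reached.

From Y → n g E:
  - n is a terminal: add 'n' and stop
From Y → Y g:
  - Y is the symbol being defined: contributes nothing new
    Y is not nullable, so stop

Collecting: FIRST(Y) = { 'n' }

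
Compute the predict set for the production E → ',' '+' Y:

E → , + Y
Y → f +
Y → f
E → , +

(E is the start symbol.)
{ ',' }

PREDICT(E → ',' '+' Y) = (FIRST(RHS) \ {ε}) ∪ (FOLLOW(E) if ε ∈ FIRST(RHS), i.e. RHS ⇒* ε)
FIRST(',' '+' Y) = { ',' }
ε ∉ FIRST(',' '+' Y), so FOLLOW(E) is not added.
PREDICT(E → ',' '+' Y) = { ',' }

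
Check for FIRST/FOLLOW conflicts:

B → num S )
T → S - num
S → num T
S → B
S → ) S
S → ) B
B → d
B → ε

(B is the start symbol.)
A FIRST/FOLLOW conflict occurs when a non-terminal N has a nullable alternative N → β (β ⇒* ε) and another alternative N → α with FIRST(α) ∩ FOLLOW(N) ≠ ∅: on such a lookahead the parser cannot decide between expanding α and letting N vanish via β.

Nullable non-terminals: B, S.
FIRST sets used below: FIRST(B) = { 'd', 'num', ε }

B: nullable alternative(s) B → ε; FOLLOW(B) = { $, ')', '-' }
  B → num S ): FIRST \ {ε} = { 'num' } — disjoint from FOLLOW(B)
  B → d: FIRST \ {ε} = { 'd' } — disjoint from FOLLOW(B)
  B → ε: FIRST \ {ε} = { } — this is the only nullable alternative, skip

S: nullable alternative(s) S → B; FOLLOW(S) = { ')', '-' }
  S → num T: FIRST \ {ε} = { 'num' } — disjoint from FOLLOW(S)
  S → B: FIRST \ {ε} = { 'd', 'num' } — this is the only nullable alternative, skip
  S → ) S: FIRST \ {ε} = { ')' } — overlaps FOLLOW(S) on { ')' }: CONFLICT
  S → ) B: FIRST \ {ε} = { ')' } — overlaps FOLLOW(S) on { ')' }: CONFLICT

T has no nullable alternative, so no FIRST/FOLLOW check is needed there.

So the grammar has 2 FIRST/FOLLOW conflicts (marked CONFLICT above).

Answer: Yes. S → ')' S with FOLLOW(S) on { ')' }; S → ')' B with FOLLOW(S) on { ')' }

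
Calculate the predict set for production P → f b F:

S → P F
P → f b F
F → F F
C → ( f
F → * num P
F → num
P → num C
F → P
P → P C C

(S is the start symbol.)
{ 'f' }

PREDICT(P → f b F) = (FIRST(RHS) \ {ε}) ∪ (FOLLOW(P) if ε ∈ FIRST(RHS), i.e. RHS ⇒* ε)
FIRST(f b F) = { 'f' }
ε ∉ FIRST(f b F), so FOLLOW(P) is not added.
PREDICT(P → f b F) = { 'f' }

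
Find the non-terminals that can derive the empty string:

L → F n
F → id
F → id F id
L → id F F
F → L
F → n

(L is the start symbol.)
None

A non-terminal is nullable if it can derive ε (the empty string): either it has an ε-production, or it has a production whose right-hand side consists entirely of nullable non-terminals.

There are no ε-productions, so no non-terminal can derive ε.
No non-terminals are nullable.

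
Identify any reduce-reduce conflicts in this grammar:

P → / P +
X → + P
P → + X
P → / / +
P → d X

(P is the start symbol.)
Augment with P' → P and build the canonical LR(0) collection (I0 = CLOSURE({[P' → . P]}), then GOTO on every symbol after a dot until no new states appear). It has 13 states:
  I0: { [P → . + X], [P → . / / +], [P → . / P +], [P → . d X], [P' → . P] }  — shift
  I1: { [P → + . X], [X → . + P] }  — shift
  I2: { [P → . + X], [P → . / / +], [P → . / P +], [P → . d X], [P → / . / +], [P → / . P +] }  — shift
  I3: { [P' → P .] }  — accept
  I4: { [P → d . X], [X → . + P] }  — shift
  I5: { [P → . + X], [P → . / / +], [P → . / P +], [P → . d X], [X → + . P] }  — shift
  I6: { [P → d X .] }  — reduce
  I7: { [X → + P .] }  — reduce
  I8: { [P → . + X], [P → . / / +], [P → . / P +], [P → . d X], [P → / . / +], [P → / . P +], [P → / / . +] }  — shift
  I9: { [P → / P . +] }  — shift
  I10: { [P → / P + .] }  — reduce
  I11: { [P → + . X], [P → / / + .], [X → . + P] }  — shift, reduce
  I12: { [P → + X .] }  — reduce

No state contains more than one complete item.

Answer: No reduce-reduce conflicts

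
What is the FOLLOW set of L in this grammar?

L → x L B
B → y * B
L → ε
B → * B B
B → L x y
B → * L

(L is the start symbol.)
To compute FOLLOW(L), find every occurrence of L on a right-hand side N → α L β: add FIRST(β) \ {ε}, and if β is empty or nullable also add FOLLOW(N). Iterate to a fixed point.

L is the start symbol, so $ ∈ FOLLOW(L).
In L → x L B: L is followed by B, add FIRST(B) \ {ε} = { '*', 'x', 'y' }
In B → L x y: L is followed by x y, add FIRST(x y) \ {ε} = { 'x' }
In B → * L: L is at the end, add FOLLOW(B)

The FOLLOW sets referred to above (computed the same way, to a fixed point):
  FOLLOW(B) = { $, '*', 'x', 'y' }

Taking the union: FOLLOW(L) = { $, '*', 'x', 'y' }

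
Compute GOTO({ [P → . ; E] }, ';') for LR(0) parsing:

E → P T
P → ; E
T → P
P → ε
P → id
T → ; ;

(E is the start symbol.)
GOTO(I, ';') = CLOSURE({ [A → αX.β] : [A → α.Xβ] ∈ I, X = ';' })

Items with dot before ';', with the dot advanced:
  [P → . ; E] → [P → ; . E]
Closure of the advanced items:
  [P → ; . E] has the dot before E: add [E → . P T]
  [E → . P T] has the dot before P: add [P → . ; E], [P → .], [P → . id]

GOTO = { [E → . P T], [P → . ; E], [P → . id], [P → .], [P → ; . E] }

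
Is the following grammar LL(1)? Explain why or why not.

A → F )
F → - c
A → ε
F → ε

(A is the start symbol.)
Yes, the grammar is LL(1).

Relevant sets:
  FIRST(F) = { '-', ε }
  FOLLOW(A) = { $ }
  FOLLOW(F) = { ')' }

For A:
  PREDICT(A → F ')') = { ')', '-' }
  PREDICT(A → ε) = { $ }
For F:
  PREDICT(F → '-' c) = { '-' }
  PREDICT(F → ε) = { ')' }

All predict sets are disjoint. The grammar IS LL(1).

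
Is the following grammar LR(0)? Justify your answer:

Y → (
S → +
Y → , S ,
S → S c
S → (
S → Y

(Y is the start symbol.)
No. Reduce-reduce conflict: [S → ( .] and [Y → ( .]

A grammar is LR(0) if no state in the canonical LR(0) collection has:
  - both a shift item (dot before a terminal) and a complete item (shift-reduce conflict), or
  - two or more complete items (reduce-reduce conflict; the accept item [Y' → Y .] counts as a complete item here).

Augment with Y' → Y and build the canonical LR(0) collection (I0 = CLOSURE({[Y' → . Y]}), then GOTO on every symbol after a dot until no new states appear). It has 10 states:
  I0: { [Y → . (], [Y → . , S ,], [Y' → . Y] }  — shift
  I1: { [Y → ( .] }  — reduce
  I2: { [S → . (], [S → . +], [S → . S c], [S → . Y], [Y → , . S ,], [Y → . (], [Y → . , S ,] }  — shift
  I3: { [Y' → Y .] }  — accept
  I4: { [S → ( .], [Y → ( .] }  — 2 reduces
  I5: { [S → + .] }  — reduce
  I6: { [S → S . c], [Y → , S . ,] }  — shift
  I7: { [S → Y .] }  — reduce
  I8: { [Y → , S , .] }  — reduce
  I9: { [S → S c .] }  — reduce

Conflict in state I4:
  Reduce-reduce conflict: [S → ( .] and [Y → ( .]
So the grammar is NOT LR(0).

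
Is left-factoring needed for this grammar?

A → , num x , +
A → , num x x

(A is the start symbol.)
Yes, A has productions with common prefix ', num x'

Left-factoring is needed when two productions for the same non-terminal
share a common prefix on the right-hand side.

Productions for A:
  A → , num x , +
  A → , num x x

Found common prefix ', num x' in productions for A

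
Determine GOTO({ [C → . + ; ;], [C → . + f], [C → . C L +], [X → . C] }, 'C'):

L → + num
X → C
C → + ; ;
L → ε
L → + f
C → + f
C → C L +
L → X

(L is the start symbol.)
GOTO(I, 'C') = CLOSURE({ [A → αX.β] : [A → α.Xβ] ∈ I, X = 'C' })

Items with dot before 'C', with the dot advanced:
  [C → . C L +] → [C → C . L +]
  [X → . C] → [X → C .]
Closure of the advanced items:
  [C → C . L +] has the dot before L: add [L → . + num], [L → .], [L → . + f], [L → . X]
  [L → . X] has the dot before X: add [X → . C]
  [X → . C] has the dot before C: add [C → . + ; ;], [C → . + f], [C → . C L +]

GOTO = { [C → . + ; ;], [C → . + f], [C → . C L +], [C → C . L +], [L → . + f], [L → . + num], [L → . X], [L → .], [X → . C], [X → C .] }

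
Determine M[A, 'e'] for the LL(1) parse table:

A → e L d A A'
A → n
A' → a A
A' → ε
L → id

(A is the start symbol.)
To find M[A, 'e'], we find productions for A where 'e' is in the predict set (PREDICT(N → α) = (FIRST(α) \ {ε}) ∪ (FOLLOW(N) if α ⇒* ε)).

A → e L d A A': PREDICT = { 'e' }
  'e' is in predict set, so this production goes in M[A, 'e']
A → n: PREDICT = { 'n' }

M[A, 'e'] = A → e L d A A'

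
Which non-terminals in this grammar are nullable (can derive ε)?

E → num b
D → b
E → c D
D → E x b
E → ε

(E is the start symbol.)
ε-productions: E → ε
So E is immediately nullable.
No further non-terminal can be added: every production for the remaining non-terminals contains a terminal or a non-nullable non-terminal.
Nullable = { 'E' }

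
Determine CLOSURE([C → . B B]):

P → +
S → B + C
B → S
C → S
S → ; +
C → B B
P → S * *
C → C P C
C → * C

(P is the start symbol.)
{ [B → . S], [C → . B B], [S → . ; +], [S → . B + C] }

Start with: [C → . B B]
  [C → . B B] has the dot before B: add [B → . S]
  [B → . S] has the dot before S: add [S → . B + C], [S → . ; +]
No further items can be added.

CLOSURE = { [B → . S], [C → . B B], [S → . ; +], [S → . B + C] }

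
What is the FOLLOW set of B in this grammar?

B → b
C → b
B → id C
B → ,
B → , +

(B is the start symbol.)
To compute FOLLOW(B), find every occurrence of B on a right-hand side N → α B β: add FIRST(β) \ {ε}, and if β is empty or nullable also add FOLLOW(N). Iterate to a fixed point.

B is the start symbol, so $ ∈ FOLLOW(B).
B does not occur on any right-hand side.

Taking the union: FOLLOW(B) = { $ }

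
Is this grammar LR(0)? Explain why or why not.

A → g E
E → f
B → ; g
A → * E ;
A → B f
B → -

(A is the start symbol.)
Yes, the grammar is LR(0)

A grammar is LR(0) if no state in the canonical LR(0) collection has:
  - both a shift item (dot before a terminal) and a complete item (shift-reduce conflict), or
  - two or more complete items (reduce-reduce conflict; the accept item [A' → A .] counts as a complete item here).

Augment with A' → A and build the canonical LR(0) collection (I0 = CLOSURE({[A' → . A]}), then GOTO on every symbol after a dot until no new states appear). It has 13 states:
  I0: { [A → . * E ;], [A → . B f], [A → . g E], [A' → . A], [B → . -], [B → . ; g] }  — shift
  I1: { [A → * . E ;], [E → . f] }  — shift
  I2: { [B → - .] }  — reduce
  I3: { [B → ; . g] }  — shift
  I4: { [A' → A .] }  — accept
  I5: { [A → B . f] }  — shift
  I6: { [A → g . E], [E → . f] }  — shift
  I7: { [A → g E .] }  — reduce
  I8: { [E → f .] }  — reduce
  I9: { [A → B f .] }  — reduce
  I10: { [B → ; g .] }  — reduce
  I11: { [A → * E . ;] }  — shift
  I12: { [A → * E ; .] }  — reduce

Every state is either a pure shift/goto state or contains exactly one complete item and nothing to shift — no conflicts. The grammar is LR(0).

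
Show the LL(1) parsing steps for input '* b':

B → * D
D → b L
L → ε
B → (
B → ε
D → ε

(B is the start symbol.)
LL(1) parsing maintains a stack (initially the start symbol over $) and the input. At each step: if the stack top is a terminal, match it against the current input token; if it is a non-terminal N, replace it with the RHS of M[N, lookahead] (the unique production whose predict set contains the lookahead).

Stack is shown with the top on the left.

Stack  Input  Action
--------------------
B $    * b $  output B → * D
* D $  * b $  match '*'
D $    b $    output D → b L
b L $  b $    match 'b'
L $    $      output L → ε
$      $      accept

The string is accepted.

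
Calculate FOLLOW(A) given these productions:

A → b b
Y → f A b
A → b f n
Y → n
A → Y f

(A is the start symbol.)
To compute FOLLOW(A), find every occurrence of A on a right-hand side N → α A β: add FIRST(β) \ {ε}, and if β is empty or nullable also add FOLLOW(N). Iterate to a fixed point.

A is the start symbol, so $ ∈ FOLLOW(A).
In Y → f A b: A is followed by b, add FIRST(b) \ {ε} = { 'b' }

Taking the union: FOLLOW(A) = { $, 'b' }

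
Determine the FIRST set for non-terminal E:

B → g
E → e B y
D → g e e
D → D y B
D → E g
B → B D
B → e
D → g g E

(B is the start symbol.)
{ 'e' }

To compute FIRST(E), examine every production with E on the left-hand side, reading each right-hand side left to right until a non-nullable symbol is reached.

From E → e B y:
  - e is a terminal: add 'e' and stop

Collecting: FIRST(E) = { 'e' }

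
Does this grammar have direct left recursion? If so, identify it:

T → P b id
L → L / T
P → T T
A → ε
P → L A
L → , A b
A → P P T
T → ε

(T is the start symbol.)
T → P b id: starts with P
L → L / T: LEFT RECURSIVE (starts with L)
P → T T: starts with T
A → ε: starts with ε
P → L A: starts with L
L → , A b: starts with ','
A → P P T: starts with P
T → ε: starts with ε

The grammar has direct left recursion on: L.

Answer: Yes, L is left-recursive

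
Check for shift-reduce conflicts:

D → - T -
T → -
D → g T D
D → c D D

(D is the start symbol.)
No shift-reduce conflicts

A shift-reduce conflict occurs when an LR(0) state has both:
  - a complete (reduce) item [A → α .] (dot at the end), and
  - a shift item [B → β . c γ] (dot before a terminal).

Augment with D' → D and build the canonical LR(0) collection (I0 = CLOSURE({[D' → . D]}), then GOTO on every symbol after a dot until no new states appear). It has 12 states:
  I0: { [D → . - T -], [D → . c D D], [D → . g T D], [D' → . D] }  — shift
  I1: { [D → - . T -], [T → . -] }  — shift
  I2: { [D' → D .] }  — accept
  I3: { [D → . - T -], [D → . c D D], [D → . g T D], [D → c . D D] }  — shift
  I4: { [D → g . T D], [T → . -] }  — shift
  I5: { [T → - .] }  — reduce
  I6: { [D → . - T -], [D → . c D D], [D → . g T D], [D → g T . D] }  — shift
  I7: { [D → g T D .] }  — reduce
  I8: { [D → . - T -], [D → . c D D], [D → . g T D], [D → c D . D] }  — shift
  I9: { [D → c D D .] }  — reduce
  I10: { [D → - T . -] }  — shift
  I11: { [D → - T - .] }  — reduce

No state contains both a complete item and a shift item.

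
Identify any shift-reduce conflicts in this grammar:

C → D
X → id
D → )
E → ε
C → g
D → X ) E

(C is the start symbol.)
A shift-reduce conflict occurs when an LR(0) state has both:
  - a complete (reduce) item [A → α .] (dot at the end), and
  - a shift item [B → β . c γ] (dot before a terminal).

Augment with C' → C and build the canonical LR(0) collection (I0 = CLOSURE({[C' → . C]}), then GOTO on every symbol after a dot until no new states appear). It has 9 states:
  I0: { [C → . D], [C → . g], [C' → . C], [D → . )], [D → . X ) E], [X → . id] }  — shift
  I1: { [D → ) .] }  — reduce
  I2: { [C' → C .] }  — accept
  I3: { [C → D .] }  — reduce
  I4: { [D → X . ) E] }  — shift
  I5: { [C → g .] }  — reduce
  I6: { [X → id .] }  — reduce
  I7: { [D → X ) . E], [E → .] }  — reduce
  I8: { [D → X ) E .] }  — reduce

No state contains both a complete item and a shift item.

Answer: No shift-reduce conflicts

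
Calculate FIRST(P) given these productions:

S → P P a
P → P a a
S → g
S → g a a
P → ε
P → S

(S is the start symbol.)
{ 'a', 'g', ε }

FIRST sets of the other non-terminals involved (by the same procedure, iterated to a fixed point):
  FIRST(S) = { 'a', 'g' }

From P → P a a:
  - P is the symbol being defined: contributes nothing new
    P is nullable, so continue to the next symbol
  - a is a terminal: add 'a' and stop
From P → ε:
  - ε-production, so ε ∈ FIRST(P)
From P → S:
  - S is a non-terminal: add FIRST(S) \ {ε} = { 'a', 'g' }
    S is not nullable, so stop

Collecting: FIRST(P) = { 'a', 'g', ε }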